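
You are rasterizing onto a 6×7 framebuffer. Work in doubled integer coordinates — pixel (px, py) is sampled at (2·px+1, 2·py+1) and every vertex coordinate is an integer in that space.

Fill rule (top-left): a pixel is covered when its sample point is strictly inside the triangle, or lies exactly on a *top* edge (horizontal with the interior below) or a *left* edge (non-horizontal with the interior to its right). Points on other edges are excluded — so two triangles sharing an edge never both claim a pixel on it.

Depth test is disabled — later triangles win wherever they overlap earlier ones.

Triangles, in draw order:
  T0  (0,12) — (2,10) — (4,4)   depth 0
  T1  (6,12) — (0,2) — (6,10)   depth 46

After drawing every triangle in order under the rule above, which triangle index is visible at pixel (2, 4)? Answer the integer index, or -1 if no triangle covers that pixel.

T0:
  2·area = 8  (B↔C swapped to make it positive)
  edge (0, 12)→(4, 4): d=(4,-8) top-left  bias=+0
  edge (4, 4)→(2, 10): d=(-2,6) right/bottom  bias=-1
  edge (2, 10)→(0, 12): d=(-2,2) right/bottom  bias=-1
    (2,0)@(5, 1): e=[-4,0,12] → ·  [on edge]
    (5,0)@(11, 1): e=[44,-36,0] → ·  [on edge]
    (4,1)@(9, 3): e=[36,-28,0] → ·  [on edge]
    (3,2)@(7, 5): e=[28,-20,0] → ·  [on edge]
    (1,3)@(3, 7): e=[4,0,4] → ·  [on edge]
    (2,3)@(5, 7): e=[20,-12,0] → ·  [on edge]
    (1,4)@(3, 9): e=[12,-4,0] → ·  [on edge]
    (0,5)@(1, 11): e=[4,4,0] → ·  [on edge]
    (0,6)@(1, 13): e=[12,0,-4] → ·  [on edge]
  covered (0 px):
    · · · · · ·
    · · · · · ·
    · · · · · ·
    · · · · · ·
    · · · · · ·
    · · · · · ·
    · · · · · ·
T1:
  2·area = 12
  edge (6, 12)→(0, 2): d=(-6,-10) top-left  bias=+0
  edge (0, 2)→(6, 10): d=(6,8) right/bottom  bias=-1
  edge (6, 10)→(6, 12): d=(0,2) right/bottom  bias=-1
    (1,3)@(3, 7): e=[0,6,6] → █  [on edge]
    (2,3)@(5, 7): e=[20,-10,2] → ·
    (1,4)@(3, 9): e=[-12,18,6] → ·
    (2,4)@(5, 9): e=[8,2,2] → █
    (3,4)@(7, 9): e=[28,-14,-2] → ·
    (2,5)@(5, 11): e=[-4,14,2] → ·
  covered (2 px):
    · · · · · ·
    · · · · · ·
    · · · · · ·
    · █ · · · ·
    · · █ · · ·
    · · · · · ·
    · · · · · ·

Z-buffer (winner per pixel, '.' = empty):
  . . . . . .
  . . . . . .
  . . . . . .
  . 1 . . . .
  . . 1 . . .
  . . . . . .
  . . . . . .

Result: 1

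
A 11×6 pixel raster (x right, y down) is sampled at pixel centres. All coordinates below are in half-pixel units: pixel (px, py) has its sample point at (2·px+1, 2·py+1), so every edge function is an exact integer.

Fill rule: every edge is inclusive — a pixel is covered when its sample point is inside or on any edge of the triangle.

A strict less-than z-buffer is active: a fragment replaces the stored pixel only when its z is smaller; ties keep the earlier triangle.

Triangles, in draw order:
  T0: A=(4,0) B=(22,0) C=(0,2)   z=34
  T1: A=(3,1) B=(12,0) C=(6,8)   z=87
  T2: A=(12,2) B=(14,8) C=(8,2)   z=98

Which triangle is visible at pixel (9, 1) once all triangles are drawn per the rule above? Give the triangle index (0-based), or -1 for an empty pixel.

T0:
  2·area = 36
  edge (4, 0)→(22, 0): d=(18,0) inclusive
  edge (22, 0)→(0, 2): d=(-22,2) inclusive
  edge (0, 2)→(4, 0): d=(4,-2) inclusive
    (1,0)@(3, 1): e=[18,16,2] → X
    (2,0)@(5, 1): e=[18,12,6] → X
    (3,0)@(7, 1): e=[18,8,10] → X
    (4,0)@(9, 1): e=[18,4,14] → X
    (5,0)@(11, 1): e=[18,0,18] → X  [on edge]
    (6,0)@(13, 1): e=[18,-4,22] → .
    (1,1)@(3, 3): e=[54,-28,10] → .
    (2,1)@(5, 3): e=[54,-32,14] → .
    (3,1)@(7, 3): e=[54,-36,18] → .
    (4,1)@(9, 3): e=[54,-40,22] → .
    (5,1)@(11, 3): e=[54,-44,26] → .
  covered (5 px):
    . X X X X X . . . . .
    . . . . . . . . . . .
    . . . . . . . . . . .
    . . . . . . . . . . .
    . . . . . . . . . . .
    . . . . . . . . . . .
T1:
  2·area = 66
  edge (3, 1)→(12, 0): d=(9,-1) inclusive
  edge (12, 0)→(6, 8): d=(-6,8) inclusive
  edge (6, 8)→(3, 1): d=(-3,-7) inclusive
    (1,0)@(3, 1): e=[0,66,0] → X  [on edge]
    (2,0)@(5, 1): e=[2,50,14] → X
    (3,0)@(7, 1): e=[4,34,28] → X
    (4,0)@(9, 1): e=[6,18,42] → X
    (5,0)@(11, 1): e=[8,2,56] → X
    (6,0)@(13, 1): e=[10,-14,70] → .
    (1,1)@(3, 3): e=[18,54,-6] → .
    (2,1)@(5, 3): e=[20,38,8] → X
    (5,1)@(11, 3): e=[26,-10,50] → .
    (2,2)@(5, 5): e=[38,26,2] → X
    (4,2)@(9, 5): e=[42,-6,30] → .
    (2,3)@(5, 7): e=[56,14,-4] → .
  covered (10 px):
    . X X X X X . . . . .
    . . X X X . . . . . .
    . . X X . . . . . . .
    . . . . . . . . . . .
    . . . . . . . . . . .
    . . . . . . . . . . .
T2:
  2·area = 24
  edge (12, 2)→(14, 8): d=(2,6) inclusive
  edge (14, 8)→(8, 2): d=(-6,-6) inclusive
  edge (8, 2)→(12, 2): d=(4,0) inclusive
    (3,0)@(7, 1): e=[28,0,-4] → .  [on edge]
    (4,1)@(9, 3): e=[20,0,4] → X  [on edge]
    (5,1)@(11, 3): e=[8,12,4] → X
    (6,1)@(13, 3): e=[-4,24,4] → .
    (4,2)@(9, 5): e=[24,-12,12] → .
    (5,2)@(11, 5): e=[12,0,12] → X  [on edge]
    (6,2)@(13, 5): e=[0,12,12] → X  [on edge]
    (7,2)@(15, 5): e=[-12,24,12] → .
    (5,3)@(11, 7): e=[16,-12,20] → .
    (6,3)@(13, 7): e=[4,0,20] → X  [on edge]
    (7,3)@(15, 7): e=[-8,12,20] → .
    (6,4)@(13, 9): e=[8,-12,28] → .
    (7,4)@(15, 9): e=[-4,0,28] → .  [on edge]
    (7,5)@(15, 11): e=[0,-12,36] → .  [on edge]
    (8,5)@(17, 11): e=[-12,0,36] → .  [on edge]
  covered (5 px):
    . . . . . . . . . . .
    . . . . X X . . . . .
    . . . . . X X . . . .
    . . . . . . X . . . .
    . . . . . . . . . . .
    . . . . . . . . . . .

Z-buffer (winner per pixel, '.' = empty):
  . 0 0 0 0 0 . . . . .
  . . 1 1 1 2 . . . . .
  . . 1 1 . 2 2 . . . .
  . . . . . . 2 . . . .
  . . . . . . . . . . .
  . . . . . . . . . . .

Final: -1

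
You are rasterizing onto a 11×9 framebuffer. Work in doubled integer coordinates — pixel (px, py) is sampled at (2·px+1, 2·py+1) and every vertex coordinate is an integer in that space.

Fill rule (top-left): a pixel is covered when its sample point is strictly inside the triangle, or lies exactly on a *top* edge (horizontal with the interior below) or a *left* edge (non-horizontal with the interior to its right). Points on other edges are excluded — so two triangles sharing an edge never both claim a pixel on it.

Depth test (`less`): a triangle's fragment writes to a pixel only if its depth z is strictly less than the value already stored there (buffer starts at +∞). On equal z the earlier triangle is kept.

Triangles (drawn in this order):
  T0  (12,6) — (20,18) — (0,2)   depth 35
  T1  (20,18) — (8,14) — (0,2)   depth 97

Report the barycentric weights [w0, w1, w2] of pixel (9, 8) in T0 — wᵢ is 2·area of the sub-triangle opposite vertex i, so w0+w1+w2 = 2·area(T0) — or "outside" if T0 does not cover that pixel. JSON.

T0:
  2·area = 112
  edge (12, 6)→(20, 18): d=(8,12) right/bottom  bias=-1
  edge (20, 18)→(0, 2): d=(-20,-16) top-left  bias=+0
  edge (0, 2)→(12, 6): d=(12,4) right/bottom  bias=-1
    (1,1)@(3, 3): e=[84,28,0] → ·  [on edge]
    (2,2)@(5, 5): e=[76,20,16] → █
    (3,2)@(7, 5): e=[52,52,8] → █
    (4,2)@(9, 5): e=[28,84,0] → ·  [on edge]
    (2,3)@(5, 7): e=[92,-20,40] → ·
    (3,3)@(7, 7): e=[68,12,32] → █
    (4,3)@(9, 7): e=[44,44,24] → █
    (5,3)@(11, 7): e=[20,76,16] → █
    (6,3)@(13, 7): e=[-4,108,8] → ·
    (7,3)@(15, 7): e=[-28,140,0] → ·  [on edge]
    (3,4)@(7, 9): e=[84,-28,56] → ·
    (4,4)@(9, 9): e=[60,4,48] → █
    (10,4)@(21, 9): e=[-84,196,0] → ·  [on edge]
  covered (13 px):
    · · · · · · · · · · ·
    · · · · · · · · · · ·
    · · █ █ · · · · · · ·
    · · · █ █ █ · · · · ·
    · · · · █ █ █ · · · ·
    · · · · · · █ █ · · ·
    · · · · · · · █ · · ·
    · · · · · · · · █ · ·
    · · · · · · · · · █ ·
T1:
  2·area = 112
  edge (20, 18)→(8, 14): d=(-12,-4) top-left  bias=+0
  edge (8, 14)→(0, 2): d=(-8,-12) top-left  bias=+0
  edge (0, 2)→(20, 18): d=(20,16) right/bottom  bias=-1
    (0,1)@(1, 3): e=[104,4,4] → █
    (1,1)@(3, 3): e=[112,28,-28] → ·
    (0,2)@(1, 5): e=[80,-12,44] → ·
    (1,2)@(3, 5): e=[88,12,12] → █
    (2,2)@(5, 5): e=[96,36,-20] → ·
    (1,3)@(3, 7): e=[64,-4,52] → ·
    (2,3)@(5, 7): e=[72,20,20] → █
    (3,3)@(7, 7): e=[80,44,-12] → ·
    (2,4)@(5, 9): e=[48,4,60] → █
    (3,4)@(7, 9): e=[56,28,28] → █
    (4,4)@(9, 9): e=[64,52,-4] → ·
    (2,5)@(5, 11): e=[24,-12,100] → ·
    (2,6)@(5, 13): e=[0,-28,140] → ·  [on edge]
    (5,7)@(11, 15): e=[0,28,84] → █  [on edge]
    (8,8)@(17, 17): e=[0,84,28] → █  [on edge]
  covered (15 px):
    · · · · · · · · · · ·
    █ · · · · · · · · · ·
    · █ · · · · · · · · ·
    · · █ · · · · · · · ·
    · · █ █ · · · · · · ·
    · · · █ █ █ · · · · ·
    · · · · █ █ █ · · · ·
    · · · · · █ █ █ · · ·
    · · · · · · · · █ · ·

Answer: [4,104,4]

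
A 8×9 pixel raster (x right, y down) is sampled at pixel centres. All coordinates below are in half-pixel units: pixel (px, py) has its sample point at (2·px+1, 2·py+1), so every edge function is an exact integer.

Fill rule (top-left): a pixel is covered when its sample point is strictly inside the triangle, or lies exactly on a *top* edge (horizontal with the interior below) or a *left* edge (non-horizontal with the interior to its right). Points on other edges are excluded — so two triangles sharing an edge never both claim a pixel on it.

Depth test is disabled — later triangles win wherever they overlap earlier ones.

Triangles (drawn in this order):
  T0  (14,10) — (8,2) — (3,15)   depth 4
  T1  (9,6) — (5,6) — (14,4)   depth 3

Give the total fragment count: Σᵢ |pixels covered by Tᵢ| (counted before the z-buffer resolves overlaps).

T0:
  2·area = 118  (B↔C swapped to make it positive)
  edge (14, 10)→(3, 15): d=(-11,5) right/bottom  bias=-1
  edge (3, 15)→(8, 2): d=(5,-13) top-left  bias=+0
  edge (8, 2)→(14, 10): d=(6,8) right/bottom  bias=-1
    (3,2)@(7, 5): e=[90,2,26] → █
    (4,2)@(9, 5): e=[80,28,10] → █
    (5,2)@(11, 5): e=[70,54,-6] → ·
    (3,3)@(7, 7): e=[68,12,38] → █
    (5,3)@(11, 7): e=[48,64,6] → █
    (6,3)@(13, 7): e=[38,90,-10] → ·
    (3,4)@(7, 9): e=[46,22,50] → █
    (6,4)@(13, 9): e=[16,100,2] → █
    (7,4)@(15, 9): e=[6,126,-14] → ·
    (2,5)@(5, 11): e=[34,6,78] → █
    (6,5)@(13, 11): e=[-6,110,14] → ·
    (2,6)@(5, 13): e=[12,16,90] → █
    (1,7)@(3, 15): e=[0,0,118] → ·  [on edge]
  covered (15 px):
    · · · · · · · ·
    · · · · · · · ·
    · · · █ █ · · ·
    · · · █ █ █ · ·
    · · · █ █ █ █ ·
    · · █ █ █ █ · ·
    · · █ █ · · · ·
    · · · · · · · ·
    · · · · · · · ·
T1:
  2·area = 8
  edge (9, 6)→(5, 6): d=(-4,0) right/bottom  bias=-1
  edge (5, 6)→(14, 4): d=(9,-2) top-left  bias=+0
  edge (14, 4)→(9, 6): d=(-5,2) right/bottom  bias=-1
    (5,2)@(11, 5): e=[4,3,1] → █
    (6,2)@(13, 5): e=[4,7,-3] → ·
    (5,3)@(11, 7): e=[-4,21,-9] → ·
  covered (1 px):
    · · · · · · · ·
    · · · · · · · ·
    · · · · · █ · ·
    · · · · · · · ·
    · · · · · · · ·
    · · · · · · · ·
    · · · · · · · ·
    · · · · · · · ·
    · · · · · · · ·

Result: 16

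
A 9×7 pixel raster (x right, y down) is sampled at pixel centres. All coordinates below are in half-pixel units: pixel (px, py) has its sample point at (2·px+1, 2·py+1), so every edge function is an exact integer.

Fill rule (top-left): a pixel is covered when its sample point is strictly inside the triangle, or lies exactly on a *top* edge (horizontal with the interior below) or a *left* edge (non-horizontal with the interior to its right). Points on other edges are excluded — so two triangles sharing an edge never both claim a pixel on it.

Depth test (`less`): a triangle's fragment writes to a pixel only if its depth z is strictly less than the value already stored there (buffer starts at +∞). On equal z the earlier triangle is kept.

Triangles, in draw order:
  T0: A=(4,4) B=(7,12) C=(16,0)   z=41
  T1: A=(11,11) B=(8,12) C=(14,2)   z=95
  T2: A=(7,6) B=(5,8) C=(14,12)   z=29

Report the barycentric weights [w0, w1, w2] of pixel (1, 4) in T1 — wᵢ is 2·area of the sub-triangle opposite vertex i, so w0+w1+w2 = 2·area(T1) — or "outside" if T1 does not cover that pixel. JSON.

T0:
  2·area = 108  (B↔C swapped to make it positive)
  edge (4, 4)→(16, 0): d=(12,-4) top-left  bias=+0
  edge (16, 0)→(7, 12): d=(-9,12) right/bottom  bias=-1
  edge (7, 12)→(4, 4): d=(-3,-8) top-left  bias=+0
    (6,0)@(13, 1): e=[0,27,81] → X  [on edge]
    (7,0)@(15, 1): e=[8,3,97] → X
    (8,0)@(17, 1): e=[16,-21,113] → .
    (3,1)@(7, 3): e=[0,81,27] → X  [on edge]
    (4,1)@(9, 3): e=[8,57,43] → X
    (5,1)@(11, 3): e=[16,33,59] → X
    (7,1)@(15, 3): e=[32,-15,91] → .
    (0,2)@(1, 5): e=[0,135,-27] → .  [on edge]
    (2,2)@(5, 5): e=[16,87,5] → X
    (6,2)@(13, 5): e=[48,-9,69] → .
    (2,3)@(5, 7): e=[40,69,-1] → .
    (3,3)@(7, 7): e=[48,45,15] → X
  covered (15 px):
    . . . . . . X X .
    . . . X X X X . .
    . . X X X X . . .
    . . . X X . . . .
    . . . X X . . . .
    . . . X . . . . .
    . . . . . . . . .
T1:
  2·area = 24
  edge (11, 11)→(8, 12): d=(-3,1) right/bottom  bias=-1
  edge (8, 12)→(14, 2): d=(6,-10) top-left  bias=+0
  edge (14, 2)→(11, 11): d=(-3,9) right/bottom  bias=-1
    (6,2)@(13, 5): e=[16,8,0] → .  [on edge]
    (5,3)@(11, 7): e=[12,0,12] → X  [on edge]
    (6,3)@(13, 7): e=[10,20,-6] → .
    (5,4)@(11, 9): e=[6,12,6] → X
    (6,4)@(13, 9): e=[4,32,-12] → .
    (8,4)@(17, 9): e=[0,72,-48] → .  [on edge]
    (4,5)@(9, 11): e=[2,4,18] → X
    (5,5)@(11, 11): e=[0,24,0] → .  [on edge]
    (2,6)@(5, 13): e=[0,-24,48] → .  [on edge]
    (4,6)@(9, 13): e=[-4,16,12] → .
  covered (3 px):
    . . . . . . . . .
    . . . . . . . . .
    . . . . . . . . .
    . . . . . X . . .
    . . . . . X . . .
    . . . . X . . . .
    . . . . . . . . .
T2:
  2·area = 26  (B↔C swapped to make it positive)
  edge (7, 6)→(14, 12): d=(7,6) right/bottom  bias=-1
  edge (14, 12)→(5, 8): d=(-9,-4) top-left  bias=+0
  edge (5, 8)→(7, 6): d=(2,-2) top-left  bias=+0
    (3,3)@(7, 7): e=[7,17,2] → X
    (4,3)@(9, 7): e=[-5,25,6] → .
    (3,4)@(7, 9): e=[21,-1,6] → .
    (4,4)@(9, 9): e=[9,7,10] → X
    (5,4)@(11, 9): e=[-3,15,14] → .
    (4,5)@(9, 11): e=[23,-11,14] → .
  covered (2 px):
    . . . . . . . . .
    . . . . . . . . .
    . . . . . . . . .
    . . . X . . . . .
    . . . . X . . . .
    . . . . . . . . .
    . . . . . . . . .

Final: "outside"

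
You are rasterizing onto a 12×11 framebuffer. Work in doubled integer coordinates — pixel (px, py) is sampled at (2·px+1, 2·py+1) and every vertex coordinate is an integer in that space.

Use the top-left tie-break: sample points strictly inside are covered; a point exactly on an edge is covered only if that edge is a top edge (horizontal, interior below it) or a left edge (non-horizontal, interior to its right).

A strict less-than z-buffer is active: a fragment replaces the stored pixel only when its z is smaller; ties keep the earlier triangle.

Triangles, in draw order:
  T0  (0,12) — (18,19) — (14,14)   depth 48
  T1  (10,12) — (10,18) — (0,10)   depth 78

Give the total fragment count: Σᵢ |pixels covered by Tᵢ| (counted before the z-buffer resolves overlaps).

T0:
  2·area = 62  (B↔C swapped to make it positive)
  edge (0, 12)→(14, 14): d=(14,2) right/bottom  bias=-1
  edge (14, 14)→(18, 19): d=(4,5) right/bottom  bias=-1
  edge (18, 19)→(0, 12): d=(-18,-7) top-left  bias=+0
    (1,6)@(3, 13): e=[8,51,3] → X
    (2,6)@(5, 13): e=[4,41,17] → X
    (3,6)@(7, 13): e=[0,31,31] → .  [on edge]
    (1,7)@(3, 15): e=[36,59,-33] → .
    (2,7)@(5, 15): e=[32,49,-19] → .
    (4,7)@(9, 15): e=[24,29,9] → X
    (5,7)@(11, 15): e=[20,19,23] → X
    (6,7)@(13, 15): e=[16,9,37] → X
    (7,7)@(15, 15): e=[12,-1,51] → .
    (10,7)@(21, 15): e=[0,-31,93] → .  [on edge]
    (4,8)@(9, 17): e=[52,37,-27] → .
    (5,8)@(11, 17): e=[48,27,-13] → .
  covered (7 px):
    . . . . . . . . . . . .
    . . . . . . . . . . . .
    . . . . . . . . . . . .
    . . . . . . . . . . . .
    . . . . . . . . . . . .
    . . . . . . . . . . . .
    . X X . . . . . . . . .
    . . . . X X X . . . . .
    . . . . . . X X . . . .
    . . . . . . . . . . . .
    . . . . . . . . . . . .
T1:
  2·area = 60
  edge (10, 12)→(10, 18): d=(0,6) right/bottom  bias=-1
  edge (10, 18)→(0, 10): d=(-10,-8) top-left  bias=+0
  edge (0, 10)→(10, 12): d=(10,2) right/bottom  bias=-1
    (1,5)@(3, 11): e=[42,14,4] → X
    (2,5)@(5, 11): e=[30,30,0] → .  [on edge]
    (1,6)@(3, 13): e=[42,-6,24] → .
    (2,6)@(5, 13): e=[30,10,20] → X
    (3,6)@(7, 13): e=[18,26,16] → X
    (4,6)@(9, 13): e=[6,42,12] → X
    (5,6)@(11, 13): e=[-6,58,8] → .
    (7,6)@(15, 13): e=[-30,90,0] → .  [on edge]
    (2,7)@(5, 15): e=[30,-10,40] → .
    (3,7)@(7, 15): e=[18,6,36] → X
    (5,7)@(11, 15): e=[-6,38,28] → .
    (3,8)@(7, 17): e=[18,-14,56] → .
  covered (7 px):
    . . . . . . . . . . . .
    . . . . . . . . . . . .
    . . . . . . . . . . . .
    . . . . . . . . . . . .
    . . . . . . . . . . . .
    . X . . . . . . . . . .
    . . X X X . . . . . . .
    . . . X X . . . . . . .
    . . . . X . . . . . . .
    . . . . . . . . . . . .
    . . . . . . . . . . . .

Result: 14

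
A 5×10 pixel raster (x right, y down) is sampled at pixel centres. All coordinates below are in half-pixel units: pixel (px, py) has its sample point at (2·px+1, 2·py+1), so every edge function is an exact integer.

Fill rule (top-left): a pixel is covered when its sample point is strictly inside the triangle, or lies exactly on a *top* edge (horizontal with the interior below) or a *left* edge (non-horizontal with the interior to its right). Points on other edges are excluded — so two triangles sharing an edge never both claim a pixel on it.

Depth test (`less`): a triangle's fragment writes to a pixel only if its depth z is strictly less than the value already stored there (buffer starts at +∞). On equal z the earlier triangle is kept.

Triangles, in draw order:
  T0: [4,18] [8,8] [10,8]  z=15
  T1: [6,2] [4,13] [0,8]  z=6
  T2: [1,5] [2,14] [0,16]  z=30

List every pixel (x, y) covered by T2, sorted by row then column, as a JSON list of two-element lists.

T0:
  2·area = 20
  edge (4, 18)→(8, 8): d=(4,-10) top-left  bias=+0
  edge (8, 8)→(10, 8): d=(2,0) top-left  bias=+0
  edge (10, 8)→(4, 18): d=(-6,10) right/bottom  bias=-1
    (4,4)@(9, 9): e=[14,2,4] → █
    (3,5)@(7, 11): e=[2,6,12] → █
    (4,5)@(9, 11): e=[22,6,-8] → ·
    (3,6)@(7, 13): e=[10,10,0] → ·  [on edge]
  covered (2 px):
    · · · · ·
    · · · · ·
    · · · · ·
    · · · · ·
    · · · · █
    · · · █ ·
    · · · · ·
    · · · · ·
    · · · · ·
    · · · · ·
T1:
  2·area = 54
  edge (6, 2)→(4, 13): d=(-2,11) right/bottom  bias=-1
  edge (4, 13)→(0, 8): d=(-4,-5) top-left  bias=+0
  edge (0, 8)→(6, 2): d=(6,-6) top-left  bias=+0
    (3,0)@(7, 1): e=[-9,63,0] → ·  [on edge]
    (2,1)@(5, 3): e=[9,45,0] → █  [on edge]
    (3,1)@(7, 3): e=[-13,55,12] → ·
    (1,2)@(3, 5): e=[27,27,0] → █  [on edge]
    (3,2)@(7, 5): e=[-17,47,24] → ·
    (0,3)@(1, 7): e=[45,9,0] → █  [on edge]
    (3,3)@(7, 7): e=[-21,39,36] → ·
    (0,4)@(1, 9): e=[41,1,12] → █
    (2,4)@(5, 9): e=[-3,21,36] → ·
    (0,5)@(1, 11): e=[37,-7,24] → ·
    (1,5)@(3, 11): e=[15,3,36] → █
    (2,5)@(5, 11): e=[-7,13,48] → ·
  covered (9 px):
    · · · · ·
    · · █ · ·
    · █ █ · ·
    █ █ █ · ·
    █ █ · · ·
    · █ · · ·
    · · · · ·
    · · · · ·
    · · · · ·
    · · · · ·
T2:
  2·area = 20
  edge (1, 5)→(2, 14): d=(1,9) right/bottom  bias=-1
  edge (2, 14)→(0, 16): d=(-2,2) right/bottom  bias=-1
  edge (0, 16)→(1, 5): d=(1,-11) top-left  bias=+0
    (0,2)@(1, 5): e=[0,20,0] → ·  [on edge]
    (0,3)@(1, 7): e=[2,16,2] → █
    (1,3)@(3, 7): e=[-16,12,24] → ·
    (4,3)@(9, 7): e=[-70,0,90] → ·  [on edge]
    (0,4)@(1, 9): e=[4,12,4] → █
    (1,4)@(3, 9): e=[-14,8,26] → ·
    (3,4)@(7, 9): e=[-50,0,70] → ·  [on edge]
    (0,5)@(1, 11): e=[6,8,6] → █
    (1,5)@(3, 11): e=[-12,4,28] → ·
    (2,5)@(5, 11): e=[-30,0,50] → ·  [on edge]
    (0,6)@(1, 13): e=[8,4,8] → █
    (1,6)@(3, 13): e=[-10,0,30] → ·  [on edge]
    (0,7)@(1, 15): e=[10,0,10] → ·  [on edge]
  covered (4 px):
    · · · · ·
    · · · · ·
    · · · · ·
    █ · · · ·
    █ · · · ·
    █ · · · ·
    █ · · · ·
    · · · · ·
    · · · · ·
    · · · · ·

Answer: [[0,3],[0,4],[0,5],[0,6]]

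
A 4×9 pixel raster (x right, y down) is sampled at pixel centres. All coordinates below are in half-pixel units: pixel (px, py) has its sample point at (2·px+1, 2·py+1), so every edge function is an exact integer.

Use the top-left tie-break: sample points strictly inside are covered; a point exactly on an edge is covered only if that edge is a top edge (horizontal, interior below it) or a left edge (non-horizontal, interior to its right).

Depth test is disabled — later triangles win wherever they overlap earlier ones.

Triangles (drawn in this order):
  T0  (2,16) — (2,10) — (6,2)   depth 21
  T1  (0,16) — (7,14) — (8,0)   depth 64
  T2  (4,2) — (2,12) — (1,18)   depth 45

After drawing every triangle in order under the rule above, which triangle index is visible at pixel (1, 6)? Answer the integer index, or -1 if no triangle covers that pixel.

T0:
  2·area = 24
  edge (2, 16)→(2, 10): d=(0,-6) top-left  bias=+0
  edge (2, 10)→(6, 2): d=(4,-8) top-left  bias=+0
  edge (6, 2)→(2, 16): d=(-4,14) right/bottom  bias=-1
    (2,2)@(5, 5): e=[18,4,2] → #
    (3,2)@(7, 5): e=[30,20,-26] → ·
    (2,3)@(5, 7): e=[18,12,-6] → ·
    (1,4)@(3, 9): e=[6,4,14] → #
    (2,4)@(5, 9): e=[18,20,-14] → ·
    (1,5)@(3, 11): e=[6,12,6] → #
    (2,5)@(5, 11): e=[18,28,-22] → ·
    (1,6)@(3, 13): e=[6,20,-2] → ·
  covered (3 px):
    · · · ·
    · · · ·
    · · # ·
    · · · ·
    · # · ·
    · # · ·
    · · · ·
    · · · ·
    · · · ·
T1:
  2·area = 96  (B↔C swapped to make it positive)
  edge (0, 16)→(8, 0): d=(8,-16) top-left  bias=+0
  edge (8, 0)→(7, 14): d=(-1,14) right/bottom  bias=-1
  edge (7, 14)→(0, 16): d=(-7,2) right/bottom  bias=-1
    (3,1)@(7, 3): e=[8,11,77] → #
    (3,2)@(7, 5): e=[24,9,63] → #
    (2,3)@(5, 7): e=[8,35,53] → #
    (2,4)@(5, 9): e=[24,33,39] → #
    (1,5)@(3, 11): e=[8,59,29] → #
    (1,6)@(3, 13): e=[24,57,15] → #
    (0,7)@(1, 15): e=[8,83,5] → #
    (2,7)@(5, 15): e=[72,27,-3] → ·
    (3,7)@(7, 15): e=[104,-1,-7] → ·
    (0,8)@(1, 17): e=[24,81,-9] → ·
    (1,8)@(3, 17): e=[56,53,-13] → ·
  covered (14 px):
    · · · ·
    · · · #
    · · · #
    · · # #
    · · # #
    · # # #
    · # # #
    # # · ·
    · · · ·
T2:
  2·area = 2  (B↔C swapped to make it positive)
  edge (4, 2)→(1, 18): d=(-3,16) right/bottom  bias=-1
  edge (1, 18)→(2, 12): d=(1,-6) top-left  bias=+0
  edge (2, 12)→(4, 2): d=(2,-10) top-left  bias=+0
    (1,3)@(3, 7): e=[1,1,0] → #  [on edge]
    (2,3)@(5, 7): e=[-31,13,20] → ·
    (1,4)@(3, 9): e=[-5,3,4] → ·
    (0,8)@(1, 17): e=[3,-1,0] → ·  [on edge]
  covered (1 px):
    · · · ·
    · · · ·
    · · · ·
    · # · ·
    · · · ·
    · · · ·
    · · · ·
    · · · ·
    · · · ·

Z-buffer (winner per pixel, '.' = empty):
  . . . .
  . . . 1
  . . 0 1
  . 2 1 1
  . 0 1 1
  . 1 1 1
  . 1 1 1
  1 1 . .
  . . . .

Result: 1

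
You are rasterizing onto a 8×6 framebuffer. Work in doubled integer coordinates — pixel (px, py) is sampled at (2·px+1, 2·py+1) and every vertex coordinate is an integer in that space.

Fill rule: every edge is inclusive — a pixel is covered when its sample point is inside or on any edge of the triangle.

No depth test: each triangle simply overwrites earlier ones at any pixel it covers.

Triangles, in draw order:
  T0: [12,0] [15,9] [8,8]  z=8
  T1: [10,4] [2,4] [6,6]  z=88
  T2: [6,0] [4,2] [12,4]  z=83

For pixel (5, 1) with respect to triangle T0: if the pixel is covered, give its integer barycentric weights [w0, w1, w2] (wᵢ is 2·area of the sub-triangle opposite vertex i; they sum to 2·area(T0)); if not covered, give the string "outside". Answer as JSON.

T0:
  2·area = 60
  edge (12, 0)→(15, 9): d=(3,9) inclusive
  edge (15, 9)→(8, 8): d=(-7,-1) inclusive
  edge (8, 8)→(12, 0): d=(4,-8) inclusive
    (5,1)@(11, 3): e=[18,38,4] → █
    (6,1)@(13, 3): e=[0,40,20] → █  [on edge]
    (7,1)@(15, 3): e=[-18,42,36] → ·
    (5,2)@(11, 5): e=[24,24,12] → █
    (7,2)@(15, 5): e=[-12,28,44] → ·
    (0,3)@(1, 7): e=[120,0,-60] → ·  [on edge]
    (4,3)@(9, 7): e=[48,8,4] → █
    (7,3)@(15, 7): e=[-6,14,52] → ·
    (4,4)@(9, 9): e=[54,-6,12] → ·
    (5,4)@(11, 9): e=[36,-4,28] → ·
    (6,4)@(13, 9): e=[18,-2,44] → ·
    (7,4)@(15, 9): e=[0,0,60] → █  [on edge]
  covered (8 px):
    · · · · · · · ·
    · · · · · █ █ ·
    · · · · · █ █ ·
    · · · · █ █ █ ·
    · · · · · · · █
    · · · · · · · ·
T1:
  2·area = 16  (B↔C swapped to make it positive)
  edge (10, 4)→(6, 6): d=(-4,2) inclusive
  edge (6, 6)→(2, 4): d=(-4,-2) inclusive
  edge (2, 4)→(10, 4): d=(8,0) inclusive
    (2,2)@(5, 5): e=[6,2,8] → █
    (3,2)@(7, 5): e=[2,6,8] → █
    (4,2)@(9, 5): e=[-2,10,8] → ·
    (2,3)@(5, 7): e=[-2,-6,24] → ·
    (3,3)@(7, 7): e=[-6,-2,24] → ·
  covered (2 px):
    · · · · · · · ·
    · · · · · · · ·
    · · █ █ · · · ·
    · · · · · · · ·
    · · · · · · · ·
    · · · · · · · ·
T2:
  2·area = 20  (B↔C swapped to make it positive)
  edge (6, 0)→(12, 4): d=(6,4) inclusive
  edge (12, 4)→(4, 2): d=(-8,-2) inclusive
  edge (4, 2)→(6, 0): d=(2,-2) inclusive
    (2,0)@(5, 1): e=[10,10,0] → █  [on edge]
    (3,0)@(7, 1): e=[2,14,4] → █
    (4,0)@(9, 1): e=[-6,18,8] → ·
    (1,1)@(3, 3): e=[30,-10,0] → ·  [on edge]
    (2,1)@(5, 3): e=[22,-6,4] → ·
    (3,1)@(7, 3): e=[14,-2,8] → ·
    (4,1)@(9, 3): e=[6,2,12] → █
    (5,1)@(11, 3): e=[-2,6,16] → ·
    (0,2)@(1, 5): e=[50,-30,0] → ·  [on edge]
    (4,2)@(9, 5): e=[18,-14,16] → ·
  covered (3 px):
    · · █ █ · · · ·
    · · · · █ · · ·
    · · · · · · · ·
    · · · · · · · ·
    · · · · · · · ·
    · · · · · · · ·

Result: [38,4,18]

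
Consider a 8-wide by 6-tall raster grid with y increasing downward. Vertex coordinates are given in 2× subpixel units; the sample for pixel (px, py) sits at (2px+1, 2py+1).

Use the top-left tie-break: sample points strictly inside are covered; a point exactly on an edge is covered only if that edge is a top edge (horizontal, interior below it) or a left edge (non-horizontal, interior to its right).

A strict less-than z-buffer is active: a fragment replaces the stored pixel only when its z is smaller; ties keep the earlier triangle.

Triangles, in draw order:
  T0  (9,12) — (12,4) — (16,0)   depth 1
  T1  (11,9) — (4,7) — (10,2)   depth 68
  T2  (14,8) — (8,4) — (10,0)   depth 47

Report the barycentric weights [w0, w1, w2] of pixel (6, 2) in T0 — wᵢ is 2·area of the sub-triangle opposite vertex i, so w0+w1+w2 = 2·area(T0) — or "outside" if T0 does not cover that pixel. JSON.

T0:
  2·area = 20
  edge (9, 12)→(12, 4): d=(3,-8) top-left  bias=+0
  edge (12, 4)→(16, 0): d=(4,-4) top-left  bias=+0
  edge (16, 0)→(9, 12): d=(-7,12) right/bottom  bias=-1
    (7,0)@(15, 1): e=[15,0,5] → X  [on edge]
    (6,1)@(13, 3): e=[5,0,15] → X  [on edge]
    (7,1)@(15, 3): e=[21,8,-9] → .
    (5,2)@(11, 5): e=[-5,0,25] → .  [on edge]
    (6,2)@(13, 5): e=[11,8,1] → X
    (7,2)@(15, 5): e=[27,16,-23] → .
    (4,3)@(9, 7): e=[-15,0,35] → .  [on edge]
    (5,3)@(11, 7): e=[1,8,11] → X
    (6,3)@(13, 7): e=[17,16,-13] → .
    (3,4)@(7, 9): e=[-25,0,45] → .  [on edge]
    (5,4)@(11, 9): e=[7,16,-3] → .
    (2,5)@(5, 11): e=[-35,0,55] → .  [on edge]
  covered (4 px):
    . . . . . . . X
    . . . . . . X .
    . . . . . . X .
    . . . . . X . .
    . . . . . . . .
    . . . . . . . .
T1:
  2·area = 47
  edge (11, 9)→(4, 7): d=(-7,-2) top-left  bias=+0
  edge (4, 7)→(10, 2): d=(6,-5) top-left  bias=+0
  edge (10, 2)→(11, 9): d=(1,7) right/bottom  bias=-1
    (4,1)@(9, 3): e=[38,1,8] → X
    (5,1)@(11, 3): e=[42,11,-6] → .
    (3,2)@(7, 5): e=[20,3,24] → X
    (5,2)@(11, 5): e=[28,23,-4] → .
    (2,3)@(5, 7): e=[2,5,40] → X
    (5,3)@(11, 7): e=[14,35,-2] → .
    (2,4)@(5, 9): e=[-12,17,42] → .
    (3,4)@(7, 9): e=[-8,27,28] → .
    (4,4)@(9, 9): e=[-4,37,14] → .
    (5,4)@(11, 9): e=[0,47,0] → .  [on edge]
  covered (6 px):
    . . . . . . . .
    . . . . X . . .
    . . . X X . . .
    . . X X X . . .
    . . . . . . . .
    . . . . . . . .
T2:
  2·area = 32
  edge (14, 8)→(8, 4): d=(-6,-4) top-left  bias=+0
  edge (8, 4)→(10, 0): d=(2,-4) top-left  bias=+0
  edge (10, 0)→(14, 8): d=(4,8) right/bottom  bias=-1
    (4,1)@(9, 3): e=[10,2,20] → X
    (5,1)@(11, 3): e=[18,10,4] → X
    (6,1)@(13, 3): e=[26,18,-12] → .
    (4,2)@(9, 5): e=[-2,6,28] → .
    (5,2)@(11, 5): e=[6,14,12] → X
    (6,2)@(13, 5): e=[14,22,-4] → .
    (5,3)@(11, 7): e=[-6,18,20] → .
    (6,3)@(13, 7): e=[2,26,4] → X
    (7,3)@(15, 7): e=[10,34,-12] → .
    (6,4)@(13, 9): e=[-10,30,12] → .
  covered (4 px):
    . . . . . . . .
    . . . . X X . .
    . . . . . X . .
    . . . . . . X .
    . . . . . . . .
    . . . . . . . .

Result: [8,1,11]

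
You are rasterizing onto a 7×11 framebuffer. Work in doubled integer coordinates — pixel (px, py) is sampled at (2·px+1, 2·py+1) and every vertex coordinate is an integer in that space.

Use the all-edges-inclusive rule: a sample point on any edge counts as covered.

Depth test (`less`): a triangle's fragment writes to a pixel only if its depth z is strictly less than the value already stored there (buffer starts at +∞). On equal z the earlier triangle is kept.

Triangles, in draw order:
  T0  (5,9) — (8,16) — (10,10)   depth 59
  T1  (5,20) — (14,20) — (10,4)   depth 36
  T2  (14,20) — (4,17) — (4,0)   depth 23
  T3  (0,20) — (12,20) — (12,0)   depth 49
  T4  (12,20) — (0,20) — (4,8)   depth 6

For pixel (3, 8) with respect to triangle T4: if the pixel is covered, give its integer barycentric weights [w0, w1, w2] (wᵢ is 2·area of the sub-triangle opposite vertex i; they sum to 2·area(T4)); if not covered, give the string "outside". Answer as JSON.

T0:
  2·area = 32  (B↔C swapped to make it positive)
  edge (5, 9)→(10, 10): d=(5,1) inclusive
  edge (10, 10)→(8, 16): d=(-2,6) inclusive
  edge (8, 16)→(5, 9): d=(-3,-7) inclusive
    (6,0)@(13, 1): e=[-48,0,80] → .  [on edge]
    (5,3)@(11, 7): e=[-16,0,48] → .  [on edge]
    (2,4)@(5, 9): e=[0,32,0] → X  [on edge]
    (3,4)@(7, 9): e=[-2,20,14] → .
    (2,5)@(5, 11): e=[10,28,-6] → .
    (3,5)@(7, 11): e=[8,16,8] → X
    (4,5)@(9, 11): e=[6,4,22] → X
    (5,5)@(11, 11): e=[4,-8,36] → .
    (3,6)@(7, 13): e=[18,12,2] → X
    (4,6)@(9, 13): e=[16,0,16] → X  [on edge]
    (5,6)@(11, 13): e=[14,-12,30] → .
    (3,7)@(7, 15): e=[28,8,-4] → .
    (3,9)@(7, 19): e=[48,0,-16] → .  [on edge]
  covered (5 px):
    . . . . . . .
    . . . . . . .
    . . . . . . .
    . . . . . . .
    . . X . . . .
    . . . X X . .
    . . . X X . .
    . . . . . . .
    . . . . . . .
    . . . . . . .
    . . . . . . .
T1:
  2·area = 144  (B↔C swapped to make it positive)
  edge (5, 20)→(10, 4): d=(5,-16) inclusive
  edge (10, 4)→(14, 20): d=(4,16) inclusive
  edge (14, 20)→(5, 20): d=(-9,0) inclusive
    (4,4)@(9, 9): e=[9,36,99] → X
    (5,4)@(11, 9): e=[41,4,99] → X
    (6,4)@(13, 9): e=[73,-28,99] → .
    (4,5)@(9, 11): e=[19,44,81] → X
    (6,5)@(13, 11): e=[83,-20,81] → .
    (4,6)@(9, 13): e=[29,52,63] → X
    (6,6)@(13, 13): e=[93,-12,63] → .
    (3,7)@(7, 15): e=[7,92,45] → X
    (6,7)@(13, 15): e=[103,-4,45] → .
    (3,8)@(7, 17): e=[17,100,27] → X
    (6,8)@(13, 17): e=[113,4,27] → X
    (3,9)@(7, 19): e=[27,108,9] → X
  covered (17 px):
    . . . . . . .
    . . . . . . .
    . . . . . . .
    . . . . . . .
    . . . . X X .
    . . . . X X .
    . . . . X X .
    . . . X X X .
    . . . X X X X
    . . . X X X X
    . . . . . . .
T2:
  2·area = 170
  edge (14, 20)→(4, 17): d=(-10,-3) inclusive
  edge (4, 17)→(4, 0): d=(0,-17) inclusive
  edge (4, 0)→(14, 20): d=(10,20) inclusive
    (2,1)@(5, 3): e=[143,17,10] → X
    (3,1)@(7, 3): e=[149,51,-30] → .
    (2,2)@(5, 5): e=[123,17,30] → X
    (3,2)@(7, 5): e=[129,51,-10] → .
    (2,3)@(5, 7): e=[103,17,50] → X
    (3,3)@(7, 7): e=[109,51,10] → X
    (4,3)@(9, 7): e=[115,85,-30] → .
    (2,4)@(5, 9): e=[83,17,70] → X
    (4,4)@(9, 9): e=[95,85,-10] → .
    (2,5)@(5, 11): e=[63,17,90] → X
    (4,5)@(9, 11): e=[75,85,10] → X
    (5,5)@(11, 11): e=[81,119,-30] → .
  covered (22 px):
    . . . . . . .
    . . X . . . .
    . . X . . . .
    . . X X . . .
    . . X X . . .
    . . X X X . .
    . . X X X . .
    . . X X X X .
    . . X X X X .
    . . . . . X X
    . . . . . . .
T3:
  2·area = 240  (B↔C swapped to make it positive)
  edge (0, 20)→(12, 0): d=(12,-20) inclusive
  edge (12, 0)→(12, 20): d=(0,20) inclusive
  edge (12, 20)→(0, 20): d=(-12,0) inclusive
    (5,1)@(11, 3): e=[16,20,204] → X
    (6,1)@(13, 3): e=[56,-20,204] → .
    (4,2)@(9, 5): e=[0,60,180] → X  [on edge]
    (6,2)@(13, 5): e=[80,-20,180] → .
    (4,3)@(9, 7): e=[24,60,156] → X
    (6,3)@(13, 7): e=[104,-20,156] → .
    (3,4)@(7, 9): e=[8,100,132] → X
    (6,4)@(13, 9): e=[128,-20,132] → .
    (3,5)@(7, 11): e=[32,100,108] → X
    (6,5)@(13, 11): e=[152,-20,108] → .
    (2,6)@(5, 13): e=[16,140,84] → X
    (6,6)@(13, 13): e=[176,-20,84] → .
    (1,7)@(3, 15): e=[0,180,60] → X  [on edge]
  covered (31 px):
    . . . . . . .
    . . . . . X .
    . . . . X X .
    . . . . X X .
    . . . X X X .
    . . . X X X .
    . . X X X X .
    . X X X X X .
    . X X X X X .
    X X X X X X .
    . . . . . . .
T4:
  2·area = 144
  edge (12, 20)→(0, 20): d=(-12,0) inclusive
  edge (0, 20)→(4, 8): d=(4,-12) inclusive
  edge (4, 8)→(12, 20): d=(8,12) inclusive
    (2,2)@(5, 5): e=[180,0,-36] → .  [on edge]
    (1,5)@(3, 11): e=[108,0,36] → X  [on edge]
    (2,5)@(5, 11): e=[108,24,12] → X
    (3,5)@(7, 11): e=[108,48,-12] → .
    (1,6)@(3, 13): e=[84,8,52] → X
    (3,6)@(7, 13): e=[84,56,4] → X
    (4,6)@(9, 13): e=[84,80,-20] → .
    (1,7)@(3, 15): e=[60,16,68] → X
    (4,7)@(9, 15): e=[60,88,-4] → .
    (0,8)@(1, 17): e=[36,0,108] → X  [on edge]
    (4,8)@(9, 17): e=[36,96,12] → X
    (5,8)@(11, 17): e=[36,120,-12] → .
  covered (19 px):
    . . . . . . .
    . . . . . . .
    . . . . . . .
    . . . . . . .
    . . . . . . .
    . X X . . . .
    . X X X . . .
    . X X X . . .
    X X X X X . .
    X X X X X X .
    . . . . . . .

Final: [72,36,36]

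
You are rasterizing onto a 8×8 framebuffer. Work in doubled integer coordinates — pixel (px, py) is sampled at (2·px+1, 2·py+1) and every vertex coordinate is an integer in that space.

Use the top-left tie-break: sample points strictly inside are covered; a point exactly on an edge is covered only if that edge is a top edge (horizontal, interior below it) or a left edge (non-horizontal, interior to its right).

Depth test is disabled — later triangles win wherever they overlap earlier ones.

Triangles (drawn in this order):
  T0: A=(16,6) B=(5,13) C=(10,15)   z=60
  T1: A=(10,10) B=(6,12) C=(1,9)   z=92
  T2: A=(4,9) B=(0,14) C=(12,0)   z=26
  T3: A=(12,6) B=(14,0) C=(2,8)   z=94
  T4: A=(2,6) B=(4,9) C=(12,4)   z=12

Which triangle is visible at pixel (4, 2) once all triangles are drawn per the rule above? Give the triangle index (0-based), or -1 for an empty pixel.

T0:
  2·area = 57  (B↔C swapped to make it positive)
  edge (16, 6)→(10, 15): d=(-6,9) right/bottom  bias=-1
  edge (10, 15)→(5, 13): d=(-5,-2) top-left  bias=+0
  edge (5, 13)→(16, 6): d=(11,-7) top-left  bias=+0
    (7,3)@(15, 7): e=[3,50,4] → #
    (6,4)@(13, 9): e=[9,36,12] → #
    (7,4)@(15, 9): e=[-9,40,26] → ·
    (4,5)@(9, 11): e=[33,18,6] → #
    (5,5)@(11, 11): e=[15,22,20] → #
    (6,5)@(13, 11): e=[-3,26,34] → ·
    (2,6)@(5, 13): e=[57,0,0] → #  [on edge]
    (3,6)@(7, 13): e=[39,4,14] → #
    (6,6)@(13, 13): e=[-15,16,56] → ·
    (2,7)@(5, 15): e=[45,-10,22] → ·
    (3,7)@(7, 15): e=[27,-6,36] → ·
    (4,7)@(9, 15): e=[9,-2,50] → ·
  covered (8 px):
    · · · · · · · ·
    · · · · · · · ·
    · · · · · · · ·
    · · · · · · · #
    · · · · · · # ·
    · · · · # # · ·
    · · # # # # · ·
    · · · · · · · ·
T1:
  2·area = 22
  edge (10, 10)→(6, 12): d=(-4,2) right/bottom  bias=-1
  edge (6, 12)→(1, 9): d=(-5,-3) top-left  bias=+0
  edge (1, 9)→(10, 10): d=(9,1) right/bottom  bias=-1
    (0,4)@(1, 9): e=[22,0,0] → ·  [on edge]
    (2,5)@(5, 11): e=[6,2,14] → #
    (3,5)@(7, 11): e=[2,8,12] → #
    (4,5)@(9, 11): e=[-2,14,10] → ·
    (2,6)@(5, 13): e=[-2,-8,32] → ·
    (3,6)@(7, 13): e=[-6,-2,30] → ·
    (5,7)@(11, 15): e=[-22,0,44] → ·  [on edge]
  covered (2 px):
    · · · · · · · ·
    · · · · · · · ·
    · · · · · · · ·
    · · · · · · · ·
    · · · · · · · ·
    · · # # · · · ·
    · · · · · · · ·
    · · · · · · · ·
T2:
  2·area = 4  (B↔C swapped to make it positive)
  edge (4, 9)→(12, 0): d=(8,-9) top-left  bias=+0
  edge (12, 0)→(0, 14): d=(-12,14) right/bottom  bias=-1
  edge (0, 14)→(4, 9): d=(4,-5) top-left  bias=+0
  covered (0 px):
    · · · · · · · ·
    · · · · · · · ·
    · · · · · · · ·
    · · · · · · · ·
    · · · · · · · ·
    · · · · · · · ·
    · · · · · · · ·
    · · · · · · · ·
T3:
  2·area = 56  (B↔C swapped to make it positive)
  edge (12, 6)→(2, 8): d=(-10,2) right/bottom  bias=-1
  edge (2, 8)→(14, 0): d=(12,-8) top-left  bias=+0
  edge (14, 0)→(12, 6): d=(-2,6) right/bottom  bias=-1
    (6,0)@(13, 1): e=[48,4,4] → #
    (7,0)@(15, 1): e=[44,20,-8] → ·
    (5,1)@(11, 3): e=[32,12,12] → #
    (6,1)@(13, 3): e=[28,28,0] → ·  [on edge]
    (3,2)@(7, 5): e=[20,4,32] → #
    (4,2)@(9, 5): e=[16,20,20] → #
    (6,2)@(13, 5): e=[8,52,-4] → ·
    (2,3)@(5, 7): e=[4,12,40] → #
    (3,3)@(7, 7): e=[0,28,28] → ·  [on edge]
    (4,3)@(9, 7): e=[-4,44,16] → ·
    (5,3)@(11, 7): e=[-8,60,4] → ·
    (2,4)@(5, 9): e=[-16,36,36] → ·
    (5,4)@(11, 9): e=[-28,84,0] → ·  [on edge]
    (4,7)@(9, 15): e=[-84,140,0] → ·  [on edge]
  covered (6 px):
    · · · · · · # ·
    · · · · · # · ·
    · · · # # # · ·
    · · # · · · · ·
    · · · · · · · ·
    · · · · · · · ·
    · · · · · · · ·
    · · · · · · · ·
T4:
  2·area = 34  (B↔C swapped to make it positive)
  edge (2, 6)→(12, 4): d=(10,-2) top-left  bias=+0
  edge (12, 4)→(4, 9): d=(-8,5) right/bottom  bias=-1
  edge (4, 9)→(2, 6): d=(-2,-3) top-left  bias=+0
    (3,2)@(7, 5): e=[0,17,17] → #  [on edge]
    (4,2)@(9, 5): e=[4,7,23] → #
    (5,2)@(11, 5): e=[8,-3,29] → ·
    (1,3)@(3, 7): e=[12,21,1] → #
    (2,3)@(5, 7): e=[16,11,7] → #
    (4,3)@(9, 7): e=[24,-9,19] → ·
    (1,4)@(3, 9): e=[32,5,-3] → ·
    (2,4)@(5, 9): e=[36,-5,3] → ·
    (3,4)@(7, 9): e=[40,-15,9] → ·
  covered (5 px):
    · · · · · · · ·
    · · · · · · · ·
    · · · # # · · ·
    · # # # · · · ·
    · · · · · · · ·
    · · · · · · · ·
    · · · · · · · ·
    · · · · · · · ·

Z-buffer (winner per pixel, '.' = empty):
  . . . . . . 3 .
  . . . . . 3 . .
  . . . 4 4 3 . .
  . 4 4 4 . . . 0
  . . . . . . 0 .
  . . 1 1 0 0 . .
  . . 0 0 0 0 . .
  . . . . . . . .

Final: 4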